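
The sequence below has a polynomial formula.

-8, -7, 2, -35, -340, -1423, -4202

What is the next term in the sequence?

D1: 1, 9, -37, -305, -1083, -2779
D2: 8, -46, -268, -778, -1696
D3: -54, -222, -510, -918
D4: -168, -288, -408
D5: -120, -120
Constant fifth difference = -120, so extend:
-408 − 120 = -528;  -918 − 528 = -1446;  -1696 − 1446 = -3142;  -2779 − 3142 = -5921;  -4202 − 5921 = -10123

-10123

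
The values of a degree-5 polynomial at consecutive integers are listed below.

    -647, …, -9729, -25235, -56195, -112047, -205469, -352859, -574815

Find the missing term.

-2999

Using the last 7 terms:
Δ: -15506, -30960, -55852, -93422, -147390, -221956
Δ²: -15454, -24892, -37570, -53968, -74566
Δ³: -9438, -12678, -16398, -20598
Δ⁴: -3240, -3720, -4200
Δ⁵: -480, -480
Constant fifth difference = -480.
Extend backward: -3240 + 480 = -2760;  -9438 + 2760 = -6678;  -15454 + 6678 = -8776;  -15506 + 8776 = -6730;  -9729 + 6730 = -2999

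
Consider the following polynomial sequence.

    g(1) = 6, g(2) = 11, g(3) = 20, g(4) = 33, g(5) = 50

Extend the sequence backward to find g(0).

5, 9, 13, 17
4, 4, 4
The second differences are constant at 4.
Work back: 5 − 4 = 1;  6 − 1 = 5

5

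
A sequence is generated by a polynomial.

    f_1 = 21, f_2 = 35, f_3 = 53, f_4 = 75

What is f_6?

131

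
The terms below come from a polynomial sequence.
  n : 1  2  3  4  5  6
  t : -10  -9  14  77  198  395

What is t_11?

3150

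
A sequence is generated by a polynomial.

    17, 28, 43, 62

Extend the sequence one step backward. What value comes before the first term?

10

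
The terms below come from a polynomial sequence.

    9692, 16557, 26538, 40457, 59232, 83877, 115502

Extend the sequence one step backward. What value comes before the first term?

First differences: 6865, 9981, 13919, 18775, 24645, 31625
Second differences: 3116, 3938, 4856, 5870, 6980
Third differences: 822, 918, 1014, 1110
Fourth differences: 96, 96, 96
The fourth differences are constant at 96.
Work back: 822 − 96 = 726;  3116 − 726 = 2390;  6865 − 2390 = 4475;  9692 − 4475 = 5217

5217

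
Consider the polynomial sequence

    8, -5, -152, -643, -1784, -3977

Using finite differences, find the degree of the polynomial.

4

Δ: -13, -147, -491, -1141, -2193
Δ²: -134, -344, -650, -1052
Δ³: -210, -306, -402
Δ⁴: -96, -96
The fourth differences are constant, so the polynomial has degree 4.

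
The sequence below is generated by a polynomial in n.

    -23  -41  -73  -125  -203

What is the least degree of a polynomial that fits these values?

3

Δ: -18, -32, -52, -78
Δ²: -14, -20, -26
Δ³: -6, -6
The third differences are constant, so the polynomial has degree 3.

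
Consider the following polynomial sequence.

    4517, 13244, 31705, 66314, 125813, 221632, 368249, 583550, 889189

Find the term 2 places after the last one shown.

8727 , 18461 , 34609 , 59499 , 95819 , 146617 , 215301 , 305639
9734 , 16148 , 24890 , 36320 , 50798 , 68684 , 90338
6414 , 8742 , 11430 , 14478 , 17886 , 21654
2328 , 2688 , 3048 , 3408 , 3768
360 , 360 , 360 , 360
Constant fifth difference = 360, so extend:
3768 + 360 = 4128;  21654 + 4128 = 25782;  90338 + 25782 = 116120;  305639 + 116120 = 421759;  889189 + 421759 = 1310948
4128 + 360 = 4488;  25782 + 4488 = 30270;  116120 + 30270 = 146390;  421759 + 146390 = 568149;  1310948 + 568149 = 1879097

1879097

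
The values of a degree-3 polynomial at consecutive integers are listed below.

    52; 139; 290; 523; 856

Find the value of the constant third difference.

18

D1: 87, 151, 233, 333
D2: 64, 82, 100
D3: 18, 18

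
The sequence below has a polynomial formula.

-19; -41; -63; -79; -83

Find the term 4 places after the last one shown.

141

First differences: -22 , -22 , -16 , -4
Second differences: 0 , 6 , 12
Third differences: 6 , 6
Third differences constant at 6.
12 + 6 = 18;  -4 + 18 = 14;  -83 + 14 = -69
18 + 6 = 24;  14 + 24 = 38;  -69 + 38 = -31
24 + 6 = 30;  38 + 30 = 68;  -31 + 68 = 37
30 + 6 = 36;  68 + 36 = 104;  37 + 104 = 141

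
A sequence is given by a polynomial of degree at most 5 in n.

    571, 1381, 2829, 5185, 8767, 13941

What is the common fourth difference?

48

First differences: 810, 1448, 2356, 3582, 5174
Second differences: 638, 908, 1226, 1592
Third differences: 270, 318, 366
Fourth differences: 48, 48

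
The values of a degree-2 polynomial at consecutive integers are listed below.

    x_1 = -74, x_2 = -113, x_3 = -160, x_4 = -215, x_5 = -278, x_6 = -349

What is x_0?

First differences: -39, -47, -55, -63, -71
Second differences: -8, -8, -8, -8
The second differences are constant at -8.
Work back: -39 + 8 = -31;  -74 + 31 = -43

-43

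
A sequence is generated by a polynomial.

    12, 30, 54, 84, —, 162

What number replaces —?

120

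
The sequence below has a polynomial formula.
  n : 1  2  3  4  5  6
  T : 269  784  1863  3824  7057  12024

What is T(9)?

43029

D1: 515, 1079, 1961, 3233, 4967
D2: 564, 882, 1272, 1734
D3: 318, 390, 462
D4: 72, 72
The fourth differences are constant (72).
462 + 72 = 534;  1734 + 534 = 2268;  4967 + 2268 = 7235;  12024 + 7235 = 19259
534 + 72 = 606;  2268 + 606 = 2874;  7235 + 2874 = 10109;  19259 + 10109 = 29368
606 + 72 = 678;  2874 + 678 = 3552;  10109 + 3552 = 13661;  29368 + 13661 = 43029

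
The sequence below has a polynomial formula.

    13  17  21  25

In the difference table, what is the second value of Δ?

4

Δ: 4, 4, 4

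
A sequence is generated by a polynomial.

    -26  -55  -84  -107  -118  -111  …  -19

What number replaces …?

Using the first 6 terms:
Δ: -29, -29, -23, -11, 7
Δ²: 0, 6, 12, 18
Δ³: 6, 6, 6
Constant third difference = 6.
Extend forward: 18 + 6 = 24;  7 + 24 = 31;  -111 + 31 = -80

-80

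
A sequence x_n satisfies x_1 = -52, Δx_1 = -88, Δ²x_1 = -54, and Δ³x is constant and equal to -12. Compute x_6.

-1152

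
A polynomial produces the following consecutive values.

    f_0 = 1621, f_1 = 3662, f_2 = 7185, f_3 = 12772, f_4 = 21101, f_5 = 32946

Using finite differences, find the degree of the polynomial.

4

Δ: 2041, 3523, 5587, 8329, 11845
Δ²: 1482, 2064, 2742, 3516
Δ³: 582, 678, 774
Δ⁴: 96, 96
The fourth differences are constant, so the polynomial has degree 4.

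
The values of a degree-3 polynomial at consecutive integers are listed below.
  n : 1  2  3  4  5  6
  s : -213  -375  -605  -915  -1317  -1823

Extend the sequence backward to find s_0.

Δ: -162  -230  -310  -402  -506
Δ²: -68  -80  -92  -104
Δ³: -12  -12  -12
The third differences are constant at -12.
Work back: -68 + 12 = -56;  -162 + 56 = -106;  -213 + 106 = -107

-107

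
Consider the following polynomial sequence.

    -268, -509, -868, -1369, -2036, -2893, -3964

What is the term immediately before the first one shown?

First differences: -241  -359  -501  -667  -857  -1071
Second differences: -118  -142  -166  -190  -214
Third differences: -24  -24  -24  -24
The third differences are constant at -24.
Work back: -118 + 24 = -94;  -241 + 94 = -147;  -268 + 147 = -121

-121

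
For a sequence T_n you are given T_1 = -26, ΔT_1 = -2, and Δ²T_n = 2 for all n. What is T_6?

-16

Build the table forward from the leading diagonal:
D2: 2  2  2  2  2  2
D1: -2  0  2  4  6  8
T: -26  -28  -28  -26  -22  -16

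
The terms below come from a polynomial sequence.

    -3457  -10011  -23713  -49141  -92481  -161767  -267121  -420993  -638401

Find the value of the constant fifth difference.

-240

D1: -6554, -13702, -25428, -43340, -69286, -105354, -153872, -217408
D2: -7148, -11726, -17912, -25946, -36068, -48518, -63536
D3: -4578, -6186, -8034, -10122, -12450, -15018
D4: -1608, -1848, -2088, -2328, -2568
D5: -240, -240, -240, -240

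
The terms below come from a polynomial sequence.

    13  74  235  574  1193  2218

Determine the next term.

3799

D1: 61, 161, 339, 619, 1025
D2: 100, 178, 280, 406
D3: 78, 102, 126
D4: 24, 24
The fourth differences are constant (24).
126 + 24 = 150;  406 + 150 = 556;  1025 + 556 = 1581;  2218 + 1581 = 3799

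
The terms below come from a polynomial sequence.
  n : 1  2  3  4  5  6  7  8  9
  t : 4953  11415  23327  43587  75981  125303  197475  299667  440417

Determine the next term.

629751

Δ: 6462 , 11912 , 20260 , 32394 , 49322 , 72172 , 102192 , 140750
Δ²: 5450 , 8348 , 12134 , 16928 , 22850 , 30020 , 38558
Δ³: 2898 , 3786 , 4794 , 5922 , 7170 , 8538
Δ⁴: 888 , 1008 , 1128 , 1248 , 1368
Δ⁵: 120 , 120 , 120 , 120
Fifth differences constant at 120.
1368 + 120 = 1488;  8538 + 1488 = 10026;  38558 + 10026 = 48584;  140750 + 48584 = 189334;  440417 + 189334 = 629751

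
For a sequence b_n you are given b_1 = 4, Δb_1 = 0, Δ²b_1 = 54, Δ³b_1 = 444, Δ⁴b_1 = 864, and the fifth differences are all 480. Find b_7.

Build the table forward from the leading diagonal:
Δ⁵: 480  480  480  480  480  480  480
Δ⁴: 864  1344  1824  2304  2784  3264  3744
Δ³: 444  1308  2652  4476  6780  9564  12828
Δ²: 54  498  1806  4458  8934  15714  25278
Δ: 0  54  552  2358  6816  15750  31464
b: 4  4  58  610  2968  9784  25534

25534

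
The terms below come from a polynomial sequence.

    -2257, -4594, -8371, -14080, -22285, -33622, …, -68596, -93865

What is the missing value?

Using the first 6 terms:
D1: -2337, -3777, -5709, -8205, -11337
D2: -1440, -1932, -2496, -3132
D3: -492, -564, -636
D4: -72, -72
Constant fourth difference = -72.
Extend forward: -636 − 72 = -708;  -3132 − 708 = -3840;  -11337 − 3840 = -15177;  -33622 − 15177 = -48799

-48799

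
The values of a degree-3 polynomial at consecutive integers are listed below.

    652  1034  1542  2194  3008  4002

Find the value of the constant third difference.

Δ: 382, 508, 652, 814, 994
Δ²: 126, 144, 162, 180
Δ³: 18, 18, 18

18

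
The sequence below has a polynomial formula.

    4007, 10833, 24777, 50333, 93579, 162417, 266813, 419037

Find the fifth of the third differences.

Δ: 6826, 13944, 25556, 43246, 68838, 104396, 152224
Δ²: 7118, 11612, 17690, 25592, 35558, 47828
Δ³: 4494, 6078, 7902, 9966, 12270
Δ⁴: 1584, 1824, 2064, 2304
Δ⁵: 240, 240, 240

12270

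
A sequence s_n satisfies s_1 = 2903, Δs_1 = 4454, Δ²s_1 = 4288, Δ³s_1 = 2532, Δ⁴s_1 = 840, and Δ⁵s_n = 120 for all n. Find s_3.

16099

Build the table forward from the leading diagonal:
Δ⁵: 120  120  120
Δ⁴: 840  960  1080
Δ³: 2532  3372  4332
Δ²: 4288  6820  10192
Δ: 4454  8742  15562
s: 2903  7357  16099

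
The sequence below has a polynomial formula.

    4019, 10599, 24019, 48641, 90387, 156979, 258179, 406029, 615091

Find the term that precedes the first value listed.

1237

D1: 6580, 13420, 24622, 41746, 66592, 101200, 147850, 209062
D2: 6840, 11202, 17124, 24846, 34608, 46650, 61212
D3: 4362, 5922, 7722, 9762, 12042, 14562
D4: 1560, 1800, 2040, 2280, 2520
D5: 240, 240, 240, 240
The fifth differences are constant at 240.
Work back: 1560 − 240 = 1320;  4362 − 1320 = 3042;  6840 − 3042 = 3798;  6580 − 3798 = 2782;  4019 − 2782 = 1237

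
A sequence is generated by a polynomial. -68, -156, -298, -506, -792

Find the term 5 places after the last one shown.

First differences: -88, -142, -208, -286
Second differences: -54, -66, -78
Third differences: -12, -12
Constant third difference = -12, so extend:
-78 − 12 = -90;  -286 − 90 = -376;  -792 − 376 = -1168
-90 − 12 = -102;  -376 − 102 = -478;  -1168 − 478 = -1646
-102 − 12 = -114;  -478 − 114 = -592;  -1646 − 592 = -2238
-114 − 12 = -126;  -592 − 126 = -718;  -2238 − 718 = -2956
-126 − 12 = -138;  -718 − 138 = -856;  -2956 − 856 = -3812

-3812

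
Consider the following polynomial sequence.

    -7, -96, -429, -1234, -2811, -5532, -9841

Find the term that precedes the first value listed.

-6

First differences: -89  -333  -805  -1577  -2721  -4309
Second differences: -244  -472  -772  -1144  -1588
Third differences: -228  -300  -372  -444
Fourth differences: -72  -72  -72
The fourth differences are constant at -72.
Work back: -228 + 72 = -156;  -244 + 156 = -88;  -89 + 88 = -1;  -7 + 1 = -6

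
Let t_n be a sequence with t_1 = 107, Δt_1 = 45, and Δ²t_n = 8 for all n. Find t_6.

Build the table forward from the leading diagonal:
Second differences: 8  8  8  8  8  8
First differences: 45  53  61  69  77  85
t: 107  152  205  266  335  412

412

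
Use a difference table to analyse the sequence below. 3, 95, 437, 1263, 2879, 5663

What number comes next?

10065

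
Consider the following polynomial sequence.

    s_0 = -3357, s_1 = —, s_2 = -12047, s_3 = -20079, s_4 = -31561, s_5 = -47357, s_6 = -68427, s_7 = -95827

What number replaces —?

Using the last 6 terms:
Δ: -8032, -11482, -15796, -21070, -27400
Δ²: -3450, -4314, -5274, -6330
Δ³: -864, -960, -1056
Δ⁴: -96, -96
Constant fourth difference = -96.
Extend backward: -864 + 96 = -768;  -3450 + 768 = -2682;  -8032 + 2682 = -5350;  -12047 + 5350 = -6697

-6697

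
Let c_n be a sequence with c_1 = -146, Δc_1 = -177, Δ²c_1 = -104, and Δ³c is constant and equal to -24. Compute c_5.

-1574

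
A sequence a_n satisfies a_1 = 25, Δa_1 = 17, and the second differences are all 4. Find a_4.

88

Build the table forward from the leading diagonal:
D2: 4, 4, 4, 4
D1: 17, 21, 25, 29
a: 25, 42, 63, 88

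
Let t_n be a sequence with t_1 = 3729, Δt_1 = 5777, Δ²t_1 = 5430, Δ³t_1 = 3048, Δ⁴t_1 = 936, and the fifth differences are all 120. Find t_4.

40398

Build the table forward from the leading diagonal:
Δ⁵: 120  120  120  120
Δ⁴: 936  1056  1176  1296
Δ³: 3048  3984  5040  6216
Δ²: 5430  8478  12462  17502
Δ: 5777  11207  19685  32147
t: 3729  9506  20713  40398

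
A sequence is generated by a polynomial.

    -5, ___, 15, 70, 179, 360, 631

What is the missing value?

Using the last 5 terms:
First differences: 55  109  181  271
Second differences: 54  72  90
Third differences: 18  18
Constant third difference = 18.
Extend backward: 54 − 18 = 36;  55 − 36 = 19;  15 − 19 = -4

-4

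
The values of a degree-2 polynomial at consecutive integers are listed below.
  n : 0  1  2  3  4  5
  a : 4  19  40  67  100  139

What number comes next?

184

Δ: 15, 21, 27, 33, 39
Δ²: 6, 6, 6, 6
The second differences are constant (6).
39 + 6 = 45;  139 + 45 = 184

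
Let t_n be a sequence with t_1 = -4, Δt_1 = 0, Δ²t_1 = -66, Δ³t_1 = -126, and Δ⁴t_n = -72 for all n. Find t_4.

-328

Build the table forward from the leading diagonal:
Δ⁴: -72, -72, -72, -72
Δ³: -126, -198, -270, -342
Δ²: -66, -192, -390, -660
Δ: 0, -66, -258, -648
t: -4, -4, -70, -328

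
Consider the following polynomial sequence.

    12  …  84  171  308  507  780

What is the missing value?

35

Using the last 5 terms:
D1: 87  137  199  273
D2: 50  62  74
D3: 12  12
Constant third difference = 12.
Extend backward: 50 − 12 = 38;  87 − 38 = 49;  84 − 49 = 35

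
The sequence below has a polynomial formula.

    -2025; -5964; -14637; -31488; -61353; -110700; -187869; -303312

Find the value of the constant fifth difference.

First differences: -3939, -8673, -16851, -29865, -49347, -77169, -115443
Second differences: -4734, -8178, -13014, -19482, -27822, -38274
Third differences: -3444, -4836, -6468, -8340, -10452
Fourth differences: -1392, -1632, -1872, -2112
Fifth differences: -240, -240, -240

-240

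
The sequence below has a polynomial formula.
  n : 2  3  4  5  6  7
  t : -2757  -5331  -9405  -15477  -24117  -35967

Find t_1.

Δ: -2574  -4074  -6072  -8640  -11850
Δ²: -1500  -1998  -2568  -3210
Δ³: -498  -570  -642
Δ⁴: -72  -72
The fourth differences are constant at -72.
Work back: -498 + 72 = -426;  -1500 + 426 = -1074;  -2574 + 1074 = -1500;  -2757 + 1500 = -1257

-1257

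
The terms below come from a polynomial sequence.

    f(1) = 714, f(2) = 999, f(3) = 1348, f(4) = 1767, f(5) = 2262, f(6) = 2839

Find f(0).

487

Δ: 285, 349, 419, 495, 577
Δ²: 64, 70, 76, 82
Δ³: 6, 6, 6
The third differences are constant at 6.
Work back: 64 − 6 = 58;  285 − 58 = 227;  714 − 227 = 487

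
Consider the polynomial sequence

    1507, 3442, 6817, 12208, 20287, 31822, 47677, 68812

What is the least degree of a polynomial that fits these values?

1935, 3375, 5391, 8079, 11535, 15855, 21135
1440, 2016, 2688, 3456, 4320, 5280
576, 672, 768, 864, 960
96, 96, 96, 96
The fourth differences are constant, so the polynomial has degree 4.

4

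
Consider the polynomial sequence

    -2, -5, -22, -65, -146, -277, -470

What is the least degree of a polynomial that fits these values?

3

First differences: -3, -17, -43, -81, -131, -193
Second differences: -14, -26, -38, -50, -62
Third differences: -12, -12, -12, -12
The third differences are constant, so the polynomial has degree 3.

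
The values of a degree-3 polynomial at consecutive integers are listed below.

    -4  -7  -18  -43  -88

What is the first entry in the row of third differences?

D1: -3, -11, -25, -45
D2: -8, -14, -20
D3: -6, -6

-6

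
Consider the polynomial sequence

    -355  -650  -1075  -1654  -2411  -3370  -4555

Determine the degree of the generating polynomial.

3

First differences: -295, -425, -579, -757, -959, -1185
Second differences: -130, -154, -178, -202, -226
Third differences: -24, -24, -24, -24
The third differences are constant, so the polynomial has degree 3.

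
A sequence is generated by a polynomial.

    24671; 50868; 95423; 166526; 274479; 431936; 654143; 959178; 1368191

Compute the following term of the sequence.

1905644

First differences: 26197, 44555, 71103, 107953, 157457, 222207, 305035, 409013
Second differences: 18358, 26548, 36850, 49504, 64750, 82828, 103978
Third differences: 8190, 10302, 12654, 15246, 18078, 21150
Fourth differences: 2112, 2352, 2592, 2832, 3072
Fifth differences: 240, 240, 240, 240
Fifth differences constant at 240.
3072 + 240 = 3312;  21150 + 3312 = 24462;  103978 + 24462 = 128440;  409013 + 128440 = 537453;  1368191 + 537453 = 1905644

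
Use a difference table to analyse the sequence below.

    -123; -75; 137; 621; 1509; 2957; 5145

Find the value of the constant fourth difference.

D1: 48, 212, 484, 888, 1448, 2188
D2: 164, 272, 404, 560, 740
D3: 108, 132, 156, 180
D4: 24, 24, 24

24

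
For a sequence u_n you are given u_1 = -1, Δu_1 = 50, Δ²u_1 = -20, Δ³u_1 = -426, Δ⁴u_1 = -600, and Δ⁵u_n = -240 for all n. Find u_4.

-337

Build the table forward from the leading diagonal:
Fifth differences: -240, -240, -240, -240
Fourth differences: -600, -840, -1080, -1320
Third differences: -426, -1026, -1866, -2946
Second differences: -20, -446, -1472, -3338
First differences: 50, 30, -416, -1888
u: -1, 49, 79, -337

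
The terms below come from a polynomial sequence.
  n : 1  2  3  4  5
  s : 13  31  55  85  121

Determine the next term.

163

Δ: 18, 24, 30, 36
Δ²: 6, 6, 6
Constant second difference = 6, so extend:
36 + 6 = 42;  121 + 42 = 163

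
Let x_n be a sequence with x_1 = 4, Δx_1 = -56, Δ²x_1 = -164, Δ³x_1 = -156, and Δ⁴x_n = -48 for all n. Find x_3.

Build the table forward from the leading diagonal:
D4: -48  -48  -48
D3: -156  -204  -252
D2: -164  -320  -524
D1: -56  -220  -540
x: 4  -52  -272

-272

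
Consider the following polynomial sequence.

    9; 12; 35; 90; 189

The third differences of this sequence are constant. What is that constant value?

Δ: 3, 23, 55, 99
Δ²: 20, 32, 44
Δ³: 12, 12

12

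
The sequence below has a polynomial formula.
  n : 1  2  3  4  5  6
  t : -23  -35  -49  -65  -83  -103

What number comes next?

-12, -14, -16, -18, -20
-2, -2, -2, -2
Second differences constant at -2.
-20 − 2 = -22;  -103 − 22 = -125

-125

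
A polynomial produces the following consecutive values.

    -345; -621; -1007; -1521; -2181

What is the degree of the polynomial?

Δ: -276, -386, -514, -660
Δ²: -110, -128, -146
Δ³: -18, -18
The third differences are constant, so the polynomial has degree 3.

3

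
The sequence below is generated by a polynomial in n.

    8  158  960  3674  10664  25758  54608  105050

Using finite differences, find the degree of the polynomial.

5

D1: 150, 802, 2714, 6990, 15094, 28850, 50442
D2: 652, 1912, 4276, 8104, 13756, 21592
D3: 1260, 2364, 3828, 5652, 7836
D4: 1104, 1464, 1824, 2184
D5: 360, 360, 360
The fifth differences are constant, so the polynomial has degree 5.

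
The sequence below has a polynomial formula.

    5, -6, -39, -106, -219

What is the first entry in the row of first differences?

First differences: -11, -33, -67, -113
Second differences: -22, -34, -46
Third differences: -12, -12

-11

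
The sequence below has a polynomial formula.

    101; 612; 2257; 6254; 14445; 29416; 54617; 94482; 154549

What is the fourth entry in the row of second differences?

6780

D1: 511, 1645, 3997, 8191, 14971, 25201, 39865, 60067
D2: 1134, 2352, 4194, 6780, 10230, 14664, 20202
D3: 1218, 1842, 2586, 3450, 4434, 5538
D4: 624, 744, 864, 984, 1104
D5: 120, 120, 120, 120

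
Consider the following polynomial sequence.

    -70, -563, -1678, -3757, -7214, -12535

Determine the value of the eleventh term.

-89150

D1: -493  -1115  -2079  -3457  -5321
D2: -622  -964  -1378  -1864
D3: -342  -414  -486
D4: -72  -72
Fourth differences constant at -72.
-486 − 72 = -558;  -1864 − 558 = -2422;  -5321 − 2422 = -7743;  -12535 − 7743 = -20278
-558 − 72 = -630;  -2422 − 630 = -3052;  -7743 − 3052 = -10795;  -20278 − 10795 = -31073
-630 − 72 = -702;  -3052 − 702 = -3754;  -10795 − 3754 = -14549;  -31073 − 14549 = -45622
-702 − 72 = -774;  -3754 − 774 = -4528;  -14549 − 4528 = -19077;  -45622 − 19077 = -64699
-774 − 72 = -846;  -4528 − 846 = -5374;  -19077 − 5374 = -24451;  -64699 − 24451 = -89150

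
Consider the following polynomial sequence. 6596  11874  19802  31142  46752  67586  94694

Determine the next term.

D1: 5278 , 7928 , 11340 , 15610 , 20834 , 27108
D2: 2650 , 3412 , 4270 , 5224 , 6274
D3: 762 , 858 , 954 , 1050
D4: 96 , 96 , 96
Constant fourth difference = 96, so extend:
1050 + 96 = 1146;  6274 + 1146 = 7420;  27108 + 7420 = 34528;  94694 + 34528 = 129222

129222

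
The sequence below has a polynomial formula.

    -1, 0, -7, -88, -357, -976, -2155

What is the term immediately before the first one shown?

D1: 1, -7, -81, -269, -619, -1179
D2: -8, -74, -188, -350, -560
D3: -66, -114, -162, -210
D4: -48, -48, -48
The fourth differences are constant at -48.
Work back: -66 + 48 = -18;  -8 + 18 = 10;  1 − 10 = -9;  -1 + 9 = 8

8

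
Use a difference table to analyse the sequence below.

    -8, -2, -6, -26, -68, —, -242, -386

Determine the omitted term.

-138

Using the first 5 terms:
D1: 6, -4, -20, -42
D2: -10, -16, -22
D3: -6, -6
Constant third difference = -6.
Extend forward: -22 − 6 = -28;  -42 − 28 = -70;  -68 − 70 = -138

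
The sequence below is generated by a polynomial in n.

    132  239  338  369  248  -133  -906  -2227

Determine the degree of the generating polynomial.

4

Δ: 107, 99, 31, -121, -381, -773, -1321
Δ²: -8, -68, -152, -260, -392, -548
Δ³: -60, -84, -108, -132, -156
Δ⁴: -24, -24, -24, -24
The fourth differences are constant, so the polynomial has degree 4.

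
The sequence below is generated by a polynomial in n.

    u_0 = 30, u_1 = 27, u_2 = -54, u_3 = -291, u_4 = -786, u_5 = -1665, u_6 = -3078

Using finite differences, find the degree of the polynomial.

4

-3, -81, -237, -495, -879, -1413
-78, -156, -258, -384, -534
-78, -102, -126, -150
-24, -24, -24
The fourth differences are constant, so the polynomial has degree 4.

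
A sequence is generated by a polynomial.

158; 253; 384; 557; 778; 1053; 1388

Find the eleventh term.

3448

Δ: 95 , 131 , 173 , 221 , 275 , 335
Δ²: 36 , 42 , 48 , 54 , 60
Δ³: 6 , 6 , 6 , 6
Third differences constant at 6.
60 + 6 = 66;  335 + 66 = 401;  1388 + 401 = 1789
66 + 6 = 72;  401 + 72 = 473;  1789 + 473 = 2262
72 + 6 = 78;  473 + 78 = 551;  2262 + 551 = 2813
78 + 6 = 84;  551 + 84 = 635;  2813 + 635 = 3448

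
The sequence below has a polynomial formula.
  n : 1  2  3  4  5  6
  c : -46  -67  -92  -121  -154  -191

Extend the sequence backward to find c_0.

First differences: -21, -25, -29, -33, -37
Second differences: -4, -4, -4, -4
The second differences are constant at -4.
Work back: -21 + 4 = -17;  -46 + 17 = -29

-29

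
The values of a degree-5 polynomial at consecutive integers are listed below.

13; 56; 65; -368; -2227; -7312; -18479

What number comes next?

-39880

First differences: 43  9  -433  -1859  -5085  -11167
Second differences: -34  -442  -1426  -3226  -6082
Third differences: -408  -984  -1800  -2856
Fourth differences: -576  -816  -1056
Fifth differences: -240  -240
Fifth differences constant at -240.
-1056 − 240 = -1296;  -2856 − 1296 = -4152;  -6082 − 4152 = -10234;  -11167 − 10234 = -21401;  -18479 − 21401 = -39880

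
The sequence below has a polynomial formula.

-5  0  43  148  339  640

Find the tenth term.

3424

5 , 43 , 105 , 191 , 301
38 , 62 , 86 , 110
24 , 24 , 24
Third differences constant at 24.
110 + 24 = 134;  301 + 134 = 435;  640 + 435 = 1075
134 + 24 = 158;  435 + 158 = 593;  1075 + 593 = 1668
158 + 24 = 182;  593 + 182 = 775;  1668 + 775 = 2443
182 + 24 = 206;  775 + 206 = 981;  2443 + 981 = 3424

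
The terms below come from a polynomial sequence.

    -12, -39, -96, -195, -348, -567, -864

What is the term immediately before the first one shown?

First differences: -27  -57  -99  -153  -219  -297
Second differences: -30  -42  -54  -66  -78
Third differences: -12  -12  -12  -12
The third differences are constant at -12.
Work back: -30 + 12 = -18;  -27 + 18 = -9;  -12 + 9 = -3

-3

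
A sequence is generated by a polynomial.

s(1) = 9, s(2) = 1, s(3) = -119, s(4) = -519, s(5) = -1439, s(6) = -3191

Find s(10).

-27279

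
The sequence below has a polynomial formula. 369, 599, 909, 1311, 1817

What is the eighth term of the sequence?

4079

230 , 310 , 402 , 506
80 , 92 , 104
12 , 12
The third differences are constant (12).
104 + 12 = 116;  506 + 116 = 622;  1817 + 622 = 2439
116 + 12 = 128;  622 + 128 = 750;  2439 + 750 = 3189
128 + 12 = 140;  750 + 140 = 890;  3189 + 890 = 4079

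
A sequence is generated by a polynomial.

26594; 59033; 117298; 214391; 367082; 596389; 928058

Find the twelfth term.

5414383

D1: 32439, 58265, 97093, 152691, 229307, 331669
D2: 25826, 38828, 55598, 76616, 102362
D3: 13002, 16770, 21018, 25746
D4: 3768, 4248, 4728
D5: 480, 480
The fifth differences are constant (480).
4728 + 480 = 5208;  25746 + 5208 = 30954;  102362 + 30954 = 133316;  331669 + 133316 = 464985;  928058 + 464985 = 1393043
5208 + 480 = 5688;  30954 + 5688 = 36642;  133316 + 36642 = 169958;  464985 + 169958 = 634943;  1393043 + 634943 = 2027986
5688 + 480 = 6168;  36642 + 6168 = 42810;  169958 + 42810 = 212768;  634943 + 212768 = 847711;  2027986 + 847711 = 2875697
6168 + 480 = 6648;  42810 + 6648 = 49458;  212768 + 49458 = 262226;  847711 + 262226 = 1109937;  2875697 + 1109937 = 3985634
6648 + 480 = 7128;  49458 + 7128 = 56586;  262226 + 56586 = 318812;  1109937 + 318812 = 1428749;  3985634 + 1428749 = 5414383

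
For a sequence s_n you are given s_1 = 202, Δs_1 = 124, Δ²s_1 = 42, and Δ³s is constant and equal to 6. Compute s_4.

706

Build the table forward from the leading diagonal:
D3: 6  6  6  6
D2: 42  48  54  60
D1: 124  166  214  268
s: 202  326  492  706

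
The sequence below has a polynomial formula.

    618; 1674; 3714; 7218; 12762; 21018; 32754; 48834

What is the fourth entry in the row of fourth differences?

96

D1: 1056, 2040, 3504, 5544, 8256, 11736, 16080
D2: 984, 1464, 2040, 2712, 3480, 4344
D3: 480, 576, 672, 768, 864
D4: 96, 96, 96, 96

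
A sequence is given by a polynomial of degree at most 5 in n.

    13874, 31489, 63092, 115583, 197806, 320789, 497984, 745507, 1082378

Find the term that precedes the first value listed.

First differences: 17615, 31603, 52491, 82223, 122983, 177195, 247523, 336871
Second differences: 13988, 20888, 29732, 40760, 54212, 70328, 89348
Third differences: 6900, 8844, 11028, 13452, 16116, 19020
Fourth differences: 1944, 2184, 2424, 2664, 2904
Fifth differences: 240, 240, 240, 240
The fifth differences are constant at 240.
Work back: 1944 − 240 = 1704;  6900 − 1704 = 5196;  13988 − 5196 = 8792;  17615 − 8792 = 8823;  13874 − 8823 = 5051

5051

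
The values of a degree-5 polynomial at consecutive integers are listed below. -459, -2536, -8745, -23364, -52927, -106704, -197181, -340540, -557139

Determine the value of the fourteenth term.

-2077, -6209, -14619, -29563, -53777, -90477, -143359, -216599
-4132, -8410, -14944, -24214, -36700, -52882, -73240
-4278, -6534, -9270, -12486, -16182, -20358
-2256, -2736, -3216, -3696, -4176
-480, -480, -480, -480
Fifth differences constant at -480.
-4176 − 480 = -4656;  -20358 − 4656 = -25014;  -73240 − 25014 = -98254;  -216599 − 98254 = -314853;  -557139 − 314853 = -871992
-4656 − 480 = -5136;  -25014 − 5136 = -30150;  -98254 − 30150 = -128404;  -314853 − 128404 = -443257;  -871992 − 443257 = -1315249
-5136 − 480 = -5616;  -30150 − 5616 = -35766;  -128404 − 35766 = -164170;  -443257 − 164170 = -607427;  -1315249 − 607427 = -1922676
-5616 − 480 = -6096;  -35766 − 6096 = -41862;  -164170 − 41862 = -206032;  -607427 − 206032 = -813459;  -1922676 − 813459 = -2736135
-6096 − 480 = -6576;  -41862 − 6576 = -48438;  -206032 − 48438 = -254470;  -813459 − 254470 = -1067929;  -2736135 − 1067929 = -3804064

-3804064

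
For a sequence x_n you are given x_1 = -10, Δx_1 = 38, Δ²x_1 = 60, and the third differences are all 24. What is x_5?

598

Build the table forward from the leading diagonal:
Δ³: 24, 24, 24, 24, 24
Δ²: 60, 84, 108, 132, 156
Δ: 38, 98, 182, 290, 422
x: -10, 28, 126, 308, 598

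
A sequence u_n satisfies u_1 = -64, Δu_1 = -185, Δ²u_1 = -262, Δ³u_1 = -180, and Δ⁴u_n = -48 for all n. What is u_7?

-9424

Build the table forward from the leading diagonal:
Fourth differences: -48  -48  -48  -48  -48  -48  -48
Third differences: -180  -228  -276  -324  -372  -420  -468
Second differences: -262  -442  -670  -946  -1270  -1642  -2062
First differences: -185  -447  -889  -1559  -2505  -3775  -5417
u: -64  -249  -696  -1585  -3144  -5649  -9424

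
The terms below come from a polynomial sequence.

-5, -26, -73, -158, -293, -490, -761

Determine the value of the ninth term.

-1573

Δ: -21, -47, -85, -135, -197, -271
Δ²: -26, -38, -50, -62, -74
Δ³: -12, -12, -12, -12
Constant third difference = -12, so extend:
-74 − 12 = -86;  -271 − 86 = -357;  -761 − 357 = -1118
-86 − 12 = -98;  -357 − 98 = -455;  -1118 − 455 = -1573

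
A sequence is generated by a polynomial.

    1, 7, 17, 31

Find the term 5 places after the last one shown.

161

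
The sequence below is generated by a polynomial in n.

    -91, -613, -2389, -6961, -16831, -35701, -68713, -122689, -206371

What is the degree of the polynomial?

5

D1: -522, -1776, -4572, -9870, -18870, -33012, -53976, -83682
D2: -1254, -2796, -5298, -9000, -14142, -20964, -29706
D3: -1542, -2502, -3702, -5142, -6822, -8742
D4: -960, -1200, -1440, -1680, -1920
D5: -240, -240, -240, -240
The fifth differences are constant, so the polynomial has degree 5.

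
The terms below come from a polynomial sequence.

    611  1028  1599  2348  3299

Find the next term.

Δ: 417 , 571 , 749 , 951
Δ²: 154 , 178 , 202
Δ³: 24 , 24
Third differences constant at 24.
202 + 24 = 226;  951 + 226 = 1177;  3299 + 1177 = 4476

4476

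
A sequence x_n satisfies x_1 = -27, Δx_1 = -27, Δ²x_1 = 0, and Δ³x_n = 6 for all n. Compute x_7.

Build the table forward from the leading diagonal:
Δ³: 6  6  6  6  6  6  6
Δ²: 0  6  12  18  24  30  36
Δ: -27  -27  -21  -9  9  33  63
x: -27  -54  -81  -102  -111  -102  -69

-69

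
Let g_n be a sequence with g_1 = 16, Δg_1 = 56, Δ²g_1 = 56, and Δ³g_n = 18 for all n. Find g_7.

Build the table forward from the leading diagonal:
Δ³: 18, 18, 18, 18, 18, 18, 18
Δ²: 56, 74, 92, 110, 128, 146, 164
Δ: 56, 112, 186, 278, 388, 516, 662
g: 16, 72, 184, 370, 648, 1036, 1552

1552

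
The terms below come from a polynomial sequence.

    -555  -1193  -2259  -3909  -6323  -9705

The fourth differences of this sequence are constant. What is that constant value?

Δ: -638, -1066, -1650, -2414, -3382
Δ²: -428, -584, -764, -968
Δ³: -156, -180, -204
Δ⁴: -24, -24

-24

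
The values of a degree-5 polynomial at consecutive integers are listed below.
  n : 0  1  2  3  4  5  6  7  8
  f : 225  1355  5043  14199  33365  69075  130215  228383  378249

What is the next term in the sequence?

597915

Δ: 1130, 3688, 9156, 19166, 35710, 61140, 98168, 149866
Δ²: 2558, 5468, 10010, 16544, 25430, 37028, 51698
Δ³: 2910, 4542, 6534, 8886, 11598, 14670
Δ⁴: 1632, 1992, 2352, 2712, 3072
Δ⁵: 360, 360, 360, 360
Constant fifth difference = 360, so extend:
3072 + 360 = 3432;  14670 + 3432 = 18102;  51698 + 18102 = 69800;  149866 + 69800 = 219666;  378249 + 219666 = 597915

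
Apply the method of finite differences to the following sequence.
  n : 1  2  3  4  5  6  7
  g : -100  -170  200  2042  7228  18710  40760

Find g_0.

Δ: -70, 370, 1842, 5186, 11482, 22050
Δ²: 440, 1472, 3344, 6296, 10568
Δ³: 1032, 1872, 2952, 4272
Δ⁴: 840, 1080, 1320
Δ⁵: 240, 240
The fifth differences are constant at 240.
Work back: 840 − 240 = 600;  1032 − 600 = 432;  440 − 432 = 8;  -70 − 8 = -78;  -100 + 78 = -22

-22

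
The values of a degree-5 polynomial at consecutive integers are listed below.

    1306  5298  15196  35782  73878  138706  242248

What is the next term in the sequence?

399606

D1: 3992, 9898, 20586, 38096, 64828, 103542
D2: 5906, 10688, 17510, 26732, 38714
D3: 4782, 6822, 9222, 11982
D4: 2040, 2400, 2760
D5: 360, 360
The fifth differences are constant (360).
2760 + 360 = 3120;  11982 + 3120 = 15102;  38714 + 15102 = 53816;  103542 + 53816 = 157358;  242248 + 157358 = 399606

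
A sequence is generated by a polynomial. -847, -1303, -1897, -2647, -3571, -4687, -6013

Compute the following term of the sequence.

-7567

D1: -456 , -594 , -750 , -924 , -1116 , -1326
D2: -138 , -156 , -174 , -192 , -210
D3: -18 , -18 , -18 , -18
Third differences constant at -18.
-210 − 18 = -228;  -1326 − 228 = -1554;  -6013 − 1554 = -7567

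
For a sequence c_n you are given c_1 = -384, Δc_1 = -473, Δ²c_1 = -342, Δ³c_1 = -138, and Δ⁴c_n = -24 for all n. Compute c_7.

-11472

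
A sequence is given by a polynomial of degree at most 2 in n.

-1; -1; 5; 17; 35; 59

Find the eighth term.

125

Δ: 0 , 6 , 12 , 18 , 24
Δ²: 6 , 6 , 6 , 6
The second differences are constant (6).
24 + 6 = 30;  59 + 30 = 89
30 + 6 = 36;  89 + 36 = 125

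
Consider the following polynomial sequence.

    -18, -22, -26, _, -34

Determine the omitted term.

Using the first 3 terms:
First differences: -4  -4
Constant first difference = -4.
Extend forward: -26 − 4 = -30

-30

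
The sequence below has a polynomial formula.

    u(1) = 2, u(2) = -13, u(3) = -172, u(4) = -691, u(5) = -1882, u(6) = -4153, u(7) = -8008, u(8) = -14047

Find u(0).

-7

First differences: -15, -159, -519, -1191, -2271, -3855, -6039
Second differences: -144, -360, -672, -1080, -1584, -2184
Third differences: -216, -312, -408, -504, -600
Fourth differences: -96, -96, -96, -96
The fourth differences are constant at -96.
Work back: -216 + 96 = -120;  -144 + 120 = -24;  -15 + 24 = 9;  2 − 9 = -7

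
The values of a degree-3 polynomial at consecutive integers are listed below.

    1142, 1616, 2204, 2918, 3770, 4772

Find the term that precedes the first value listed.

474  588  714  852  1002
114  126  138  150
12  12  12
The third differences are constant at 12.
Work back: 114 − 12 = 102;  474 − 102 = 372;  1142 − 372 = 770

770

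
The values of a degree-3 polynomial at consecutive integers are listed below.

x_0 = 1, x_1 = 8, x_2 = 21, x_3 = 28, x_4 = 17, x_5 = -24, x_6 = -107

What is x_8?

-447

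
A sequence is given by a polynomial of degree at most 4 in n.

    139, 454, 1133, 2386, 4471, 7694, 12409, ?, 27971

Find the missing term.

19018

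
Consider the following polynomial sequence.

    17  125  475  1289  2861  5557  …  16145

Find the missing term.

Using the first 6 terms:
108, 350, 814, 1572, 2696
242, 464, 758, 1124
222, 294, 366
72, 72
Constant fourth difference = 72.
Extend forward: 366 + 72 = 438;  1124 + 438 = 1562;  2696 + 1562 = 4258;  5557 + 4258 = 9815

9815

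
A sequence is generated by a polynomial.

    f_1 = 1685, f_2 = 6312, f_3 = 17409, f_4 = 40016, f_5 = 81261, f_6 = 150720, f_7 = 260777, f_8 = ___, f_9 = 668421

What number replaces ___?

Using the first 7 terms:
D1: 4627, 11097, 22607, 41245, 69459, 110057
D2: 6470, 11510, 18638, 28214, 40598
D3: 5040, 7128, 9576, 12384
D4: 2088, 2448, 2808
D5: 360, 360
Constant fifth difference = 360.
Extend forward: 2808 + 360 = 3168;  12384 + 3168 = 15552;  40598 + 15552 = 56150;  110057 + 56150 = 166207;  260777 + 166207 = 426984

426984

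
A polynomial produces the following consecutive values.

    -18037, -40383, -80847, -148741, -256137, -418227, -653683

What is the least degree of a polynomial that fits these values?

5

Δ: -22346, -40464, -67894, -107396, -162090, -235456
Δ²: -18118, -27430, -39502, -54694, -73366
Δ³: -9312, -12072, -15192, -18672
Δ⁴: -2760, -3120, -3480
Δ⁵: -360, -360
The fifth differences are constant, so the polynomial has degree 5.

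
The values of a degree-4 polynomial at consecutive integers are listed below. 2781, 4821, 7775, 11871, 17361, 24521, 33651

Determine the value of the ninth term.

59141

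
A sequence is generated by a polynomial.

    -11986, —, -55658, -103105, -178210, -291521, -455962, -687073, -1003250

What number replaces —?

Using the last 7 terms:
Δ: -47447  -75105  -113311  -164441  -231111  -316177
Δ²: -27658  -38206  -51130  -66670  -85066
Δ³: -10548  -12924  -15540  -18396
Δ⁴: -2376  -2616  -2856
Δ⁵: -240  -240
Constant fifth difference = -240.
Extend backward: -2376 + 240 = -2136;  -10548 + 2136 = -8412;  -27658 + 8412 = -19246;  -47447 + 19246 = -28201;  -55658 + 28201 = -27457

-27457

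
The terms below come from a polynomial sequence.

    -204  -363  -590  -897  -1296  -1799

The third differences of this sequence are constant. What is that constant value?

-12

D1: -159, -227, -307, -399, -503
D2: -68, -80, -92, -104
D3: -12, -12, -12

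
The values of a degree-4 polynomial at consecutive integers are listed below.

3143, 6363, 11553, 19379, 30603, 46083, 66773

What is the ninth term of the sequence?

128079

First differences: 3220 , 5190 , 7826 , 11224 , 15480 , 20690
Second differences: 1970 , 2636 , 3398 , 4256 , 5210
Third differences: 666 , 762 , 858 , 954
Fourth differences: 96 , 96 , 96
Fourth differences constant at 96.
954 + 96 = 1050;  5210 + 1050 = 6260;  20690 + 6260 = 26950;  66773 + 26950 = 93723
1050 + 96 = 1146;  6260 + 1146 = 7406;  26950 + 7406 = 34356;  93723 + 34356 = 128079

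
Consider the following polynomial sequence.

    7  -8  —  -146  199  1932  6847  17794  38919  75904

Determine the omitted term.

Using the last 7 terms:
Δ: 345  1733  4915  10947  21125  36985
Δ²: 1388  3182  6032  10178  15860
Δ³: 1794  2850  4146  5682
Δ⁴: 1056  1296  1536
Δ⁵: 240  240
Constant fifth difference = 240.
Extend backward: 1056 − 240 = 816;  1794 − 816 = 978;  1388 − 978 = 410;  345 − 410 = -65;  -146 + 65 = -81

-81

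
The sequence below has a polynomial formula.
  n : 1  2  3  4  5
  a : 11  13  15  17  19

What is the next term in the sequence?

Δ: 2  2  2  2
Constant first difference = 2, so extend:
19 + 2 = 21

21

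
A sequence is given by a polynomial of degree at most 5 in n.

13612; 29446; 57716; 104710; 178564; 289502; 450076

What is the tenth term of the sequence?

15834 , 28270 , 46994 , 73854 , 110938 , 160574
12436 , 18724 , 26860 , 37084 , 49636
6288 , 8136 , 10224 , 12552
1848 , 2088 , 2328
240 , 240
Constant fifth difference = 240, so extend:
2328 + 240 = 2568;  12552 + 2568 = 15120;  49636 + 15120 = 64756;  160574 + 64756 = 225330;  450076 + 225330 = 675406
2568 + 240 = 2808;  15120 + 2808 = 17928;  64756 + 17928 = 82684;  225330 + 82684 = 308014;  675406 + 308014 = 983420
2808 + 240 = 3048;  17928 + 3048 = 20976;  82684 + 20976 = 103660;  308014 + 103660 = 411674;  983420 + 411674 = 1395094

1395094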